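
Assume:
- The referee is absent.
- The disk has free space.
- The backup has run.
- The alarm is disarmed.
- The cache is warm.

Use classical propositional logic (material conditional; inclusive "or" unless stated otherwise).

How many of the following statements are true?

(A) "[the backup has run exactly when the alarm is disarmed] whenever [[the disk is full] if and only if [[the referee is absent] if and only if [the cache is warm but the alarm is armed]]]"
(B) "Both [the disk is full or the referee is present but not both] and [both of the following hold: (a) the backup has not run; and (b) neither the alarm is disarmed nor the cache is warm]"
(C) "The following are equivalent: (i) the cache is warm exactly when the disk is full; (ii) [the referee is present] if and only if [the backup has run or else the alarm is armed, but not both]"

2

Let Q = "the disk is full" (F), P = "the referee is present" (F), U = "the cache is warm" (T), S = "the alarm is armed" (F), R = "the backup has run" (T).

(A): This is (Q <-> (~P <-> (U & S))) -> (R <-> ~S).

~P = ~F = T
U & S = T & F = F
~P <-> (U & S) = T <-> F = F
Q <-> (~P <-> (U & S)) = F <-> F = T
~S = ~F = T
R <-> ~S = T <-> T = T
(Q <-> (~P <-> (U & S))) -> (R <-> ~S) = T -> T = T
Hence (A) is true.

(B): Parsed as (Q xor P) & (~R & (~S nor U))

Q xor P = F xor F = F
~R = ~T = F
~S = ~F = T
~S nor U = T nor T = F
~R & (~S nor U) = F & F = F
(Q xor P) & (~R & (~S nor U)) = F & F = F
Thus (B) is false.

(C): Formalization: (U <-> Q) <-> (P <-> (R xor S))

U <-> Q = T <-> F = F
R xor S = T xor F = T
P <-> (R xor S) = F <-> T = F
(U <-> Q) <-> (P <-> (R xor S)) = F <-> F = T
Hence (C) is true.

Count: 2.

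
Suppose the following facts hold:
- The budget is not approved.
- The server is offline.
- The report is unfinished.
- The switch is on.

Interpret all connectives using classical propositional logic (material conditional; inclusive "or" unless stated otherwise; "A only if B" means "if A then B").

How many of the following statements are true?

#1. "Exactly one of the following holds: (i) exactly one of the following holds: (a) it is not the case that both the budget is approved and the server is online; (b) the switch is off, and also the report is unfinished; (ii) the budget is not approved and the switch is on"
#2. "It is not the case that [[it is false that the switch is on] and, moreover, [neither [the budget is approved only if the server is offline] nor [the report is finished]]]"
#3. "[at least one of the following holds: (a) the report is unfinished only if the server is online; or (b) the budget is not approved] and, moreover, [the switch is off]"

1

Let P = "the budget is approved" (F), Q = "the server is online" (F), S = "the switch is on" (T), R = "the report is finished" (F).

#1: Parsed as ((P nand Q) xor (~S & ~R)) xor (~P & S)

P nand Q = F nand F = T
~S = ~T = F
~R = ~F = T
~S & ~R = F & T = F
(P nand Q) xor (~S & ~R) = T xor F = T
~P = ~F = T
~P & S = T & T = T
((P nand Q) xor (~S & ~R)) xor (~P & S) = T xor T = F
So #1 is false.

#2: In symbols: ~(~S & ((P -> ~Q) nor R))

~S = ~T = F
~Q = ~F = T
P -> ~Q = F -> T = T
(P -> ~Q) nor R = T nor F = F
~S & ((P -> ~Q) nor R) = F & F = F
~(~S & ((P -> ~Q) nor R)) = ~F = T
Hence #2 is true.

#3: In symbols: ((~R -> Q) | ~P) & ~S

~R = ~F = T
~R -> Q = T -> F = F
~P = ~F = T
(~R -> Q) | ~P = F | T = T
~S = ~T = F
((~R -> Q) | ~P) & ~S = T & F = F
Thus #3 is false.

Count: 1.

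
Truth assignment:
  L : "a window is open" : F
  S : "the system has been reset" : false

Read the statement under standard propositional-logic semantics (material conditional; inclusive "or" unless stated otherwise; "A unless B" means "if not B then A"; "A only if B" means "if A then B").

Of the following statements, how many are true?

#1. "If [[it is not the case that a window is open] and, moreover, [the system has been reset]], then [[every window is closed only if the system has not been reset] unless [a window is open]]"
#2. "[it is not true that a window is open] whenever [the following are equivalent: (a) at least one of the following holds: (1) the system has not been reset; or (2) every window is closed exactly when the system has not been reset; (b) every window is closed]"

2

#1: In symbols: (~L & S) -> ((~L -> ~S) | L)

~L = ~F = T
~L & S = T & F = F
~L = ~F = T
~S = ~F = T
~L -> ~S = T -> T = T
(~L -> ~S) | L = T | F = T
(~L & S) -> ((~L -> ~S) | L) = F -> T = T
Hence #1 is true.

#2: In symbols: ((~S | (~L <-> ~S)) <-> ~L) -> ~L

~S = ~F = T
~L = ~F = T
~S = ~F = T
~L <-> ~S = T <-> T = T
~S | (~L <-> ~S) = T | T = T
~L = ~F = T
(~S | (~L <-> ~S)) <-> ~L = T <-> T = T
~L = ~F = T
((~S | (~L <-> ~S)) <-> ~L) -> ~L = T -> T = T
Hence #2 is true.

2 of the 2 statements are true (#1, #2).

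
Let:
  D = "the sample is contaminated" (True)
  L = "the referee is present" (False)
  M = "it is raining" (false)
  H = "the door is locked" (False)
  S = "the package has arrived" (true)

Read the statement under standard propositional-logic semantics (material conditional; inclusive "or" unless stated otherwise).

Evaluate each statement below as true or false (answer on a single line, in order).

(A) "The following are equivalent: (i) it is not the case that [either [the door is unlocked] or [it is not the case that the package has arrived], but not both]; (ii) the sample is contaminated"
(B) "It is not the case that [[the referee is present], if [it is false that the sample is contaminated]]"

(A) F; (B) F

(A): Parsed as not (not H xor not S) iff D

not H = not False = True
not S = not True = False
not H xor not S = True xor False = True
not (not H xor not S) = not True = False
not (not H xor not S) iff D = False iff True = False
Thus (A) is false.

(B): Parsed as not (not D -> L)

not D = not True = False
not D -> L = False -> False = True
not (not D -> L) = not True = False
So (B) is false.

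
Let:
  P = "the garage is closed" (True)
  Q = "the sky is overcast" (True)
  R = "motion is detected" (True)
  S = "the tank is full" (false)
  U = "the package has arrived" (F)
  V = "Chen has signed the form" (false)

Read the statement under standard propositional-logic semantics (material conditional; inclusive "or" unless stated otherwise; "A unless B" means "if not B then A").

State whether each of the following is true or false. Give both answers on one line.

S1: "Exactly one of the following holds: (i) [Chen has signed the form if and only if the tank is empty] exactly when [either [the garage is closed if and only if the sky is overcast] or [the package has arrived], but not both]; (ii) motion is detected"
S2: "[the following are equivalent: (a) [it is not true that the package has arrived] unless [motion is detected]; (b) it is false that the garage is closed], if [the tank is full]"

S1: In symbols: ((V ↔ ¬S) ↔ ((P ↔ Q) ⊕ U)) ⊕ R

¬S = ¬F = T
V ↔ ¬S = F ↔ T = F
P ↔ Q = T ↔ T = T
(P ↔ Q) ⊕ U = T ⊕ F = T
(V ↔ ¬S) ↔ ((P ↔ Q) ⊕ U) = F ↔ T = F
((V ↔ ¬S) ↔ ((P ↔ Q) ⊕ U)) ⊕ R = F ⊕ T = T
So S1 is true.

S2: Parsed as S → ((¬U ∨ R) ↔ ¬P)

¬U = ¬F = T
¬U ∨ R = T ∨ T = T
¬P = ¬T = F
(¬U ∨ R) ↔ ¬P = T ↔ F = F
S → ((¬U ∨ R) ↔ ¬P) = F → F = T
Thus S2 is true.

S1 T, S2 T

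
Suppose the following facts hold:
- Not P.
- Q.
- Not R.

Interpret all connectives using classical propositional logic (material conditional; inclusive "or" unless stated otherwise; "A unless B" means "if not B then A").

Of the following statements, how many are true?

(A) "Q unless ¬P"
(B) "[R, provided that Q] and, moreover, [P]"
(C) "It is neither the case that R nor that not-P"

1

(A): In symbols: Q | ~P

~P = ~F = T
Q | ~P = T | T = T
Hence (A) is true.

(B): Formalization: (Q -> R) & P

Q -> R = T -> F = F
(Q -> R) & P = F & F = F
Thus (B) is false.

(C): Formalization: R nor ~P

~P = ~F = T
R nor ~P = F nor T = F
Hence (C) is false.

1 of the 3 statements is true ((A)).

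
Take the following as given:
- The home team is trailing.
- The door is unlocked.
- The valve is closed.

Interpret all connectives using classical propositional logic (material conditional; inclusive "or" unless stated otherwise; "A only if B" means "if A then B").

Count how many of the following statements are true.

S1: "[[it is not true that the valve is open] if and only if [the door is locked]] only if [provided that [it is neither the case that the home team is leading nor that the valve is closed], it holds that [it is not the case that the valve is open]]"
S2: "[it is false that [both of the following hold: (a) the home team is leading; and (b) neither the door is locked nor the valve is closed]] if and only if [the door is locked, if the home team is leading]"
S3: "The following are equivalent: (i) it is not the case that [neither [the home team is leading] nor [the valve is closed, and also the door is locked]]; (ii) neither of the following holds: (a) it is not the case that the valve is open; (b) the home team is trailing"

3

Let S = "the valve is open" (False), L = "the door is locked" (False), K = "the home team is leading" (False).

S1: Parsed as (not S iff L) -> ((K nor not S) -> not S)

not S = not False = True
not S iff L = True iff False = False
not S = not False = True
K nor not S = False nor True = False
not S = not False = True
(K nor not S) -> not S = False -> True = True
(not S iff L) -> ((K nor not S) -> not S) = False -> True = True
Thus S1 is true.

S2: This is not (K and (L nor not S)) iff (K -> L).

not S = not False = True
L nor not S = False nor True = False
K and (L nor not S) = False and False = False
not (K and (L nor not S)) = not False = True
K -> L = False -> False = True
not (K and (L nor not S)) iff (K -> L) = True iff True = True
Thus S2 is true.

S3: Parsed as not (K nor (not S and L)) iff (not S nor not K)

not S = not False = True
not S and L = True and False = False
K nor (not S and L) = False nor False = True
not (K nor (not S and L)) = not True = False
not S = not False = True
not K = not False = True
not S nor not K = True nor True = False
not (K nor (not S and L)) iff (not S nor not K) = False iff False = True
Thus S3 is true.

3 of the 3 statements are true.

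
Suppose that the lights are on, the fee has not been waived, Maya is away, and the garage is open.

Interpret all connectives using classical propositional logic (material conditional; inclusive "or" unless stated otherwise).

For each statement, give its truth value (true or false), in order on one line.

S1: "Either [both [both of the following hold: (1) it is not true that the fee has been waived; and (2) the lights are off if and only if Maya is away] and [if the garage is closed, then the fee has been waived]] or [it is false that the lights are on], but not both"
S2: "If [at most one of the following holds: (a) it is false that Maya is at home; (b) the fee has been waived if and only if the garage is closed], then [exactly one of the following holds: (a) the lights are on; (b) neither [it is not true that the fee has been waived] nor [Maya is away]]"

S1 false / S2 true

Let M = "the fee has been waived" (F), S = "the lights are on" (T), D = "Maya is at home" (F), K = "the garage is closed" (F).

S1: Formalization: ((~M & (~S <-> ~D)) & (K -> M)) xor ~S

~M = ~F = T
~S = ~T = F
~D = ~F = T
~S <-> ~D = F <-> T = F
~M & (~S <-> ~D) = T & F = F
K -> M = F -> F = T
(~M & (~S <-> ~D)) & (K -> M) = F & T = F
~S = ~T = F
((~M & (~S <-> ~D)) & (K -> M)) xor ~S = F xor F = F
Hence S1 is false.

S2: Parsed as (~D nand (M <-> K)) -> (S xor (~M nor ~D))

~D = ~F = T
M <-> K = F <-> F = T
~D nand (M <-> K) = T nand T = F
~M = ~F = T
~D = ~F = T
~M nor ~D = T nor T = F
S xor (~M nor ~D) = T xor F = T
(~D nand (M <-> K)) -> (S xor (~M nor ~D)) = F -> T = T
So S2 is true.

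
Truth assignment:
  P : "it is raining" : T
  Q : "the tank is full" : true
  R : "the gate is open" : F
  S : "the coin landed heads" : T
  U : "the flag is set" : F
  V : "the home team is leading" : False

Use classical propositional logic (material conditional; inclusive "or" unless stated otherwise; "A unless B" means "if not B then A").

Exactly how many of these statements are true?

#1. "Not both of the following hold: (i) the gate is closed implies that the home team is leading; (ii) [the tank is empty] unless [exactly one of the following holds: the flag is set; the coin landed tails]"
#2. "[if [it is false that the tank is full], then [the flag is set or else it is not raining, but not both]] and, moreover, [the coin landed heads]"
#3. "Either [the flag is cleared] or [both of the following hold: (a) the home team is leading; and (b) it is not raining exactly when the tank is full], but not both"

#1: Parsed as (~R -> V) nand (~Q | (U xor ~S))

~R = ~F = T
~R -> V = T -> F = F
~Q = ~T = F
~S = ~T = F
U xor ~S = F xor F = F
~Q | (U xor ~S) = F | F = F
(~R -> V) nand (~Q | (U xor ~S)) = F nand F = T
So #1 is true.

#2: This is (~Q -> (U xor ~P)) & S.

~Q = ~T = F
~P = ~T = F
U xor ~P = F xor F = F
~Q -> (U xor ~P) = F -> F = T
(~Q -> (U xor ~P)) & S = T & T = T
So #2 is true.

#3: In symbols: ~U xor (V & (~P <-> Q))

~U = ~F = T
~P = ~T = F
~P <-> Q = F <-> T = F
V & (~P <-> Q) = F & F = F
~U xor (V & (~P <-> Q)) = T xor F = T
Thus #3 is true.

3 of the 3 statements are true (#1, #2, #3).

3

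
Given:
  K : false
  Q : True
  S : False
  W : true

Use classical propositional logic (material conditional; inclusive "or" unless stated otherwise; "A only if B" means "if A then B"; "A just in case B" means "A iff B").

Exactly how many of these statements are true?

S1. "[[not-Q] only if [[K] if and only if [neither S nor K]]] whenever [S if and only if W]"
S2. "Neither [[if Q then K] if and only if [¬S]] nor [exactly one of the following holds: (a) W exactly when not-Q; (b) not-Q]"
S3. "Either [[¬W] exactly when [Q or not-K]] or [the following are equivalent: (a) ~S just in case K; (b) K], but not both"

3

S1: This is (S iff W) -> (not Q -> (K iff (S nor K))).

S iff W = False iff True = False
not Q = not True = False
S nor K = False nor False = True
K iff (S nor K) = False iff True = False
not Q -> (K iff (S nor K)) = False -> False = True
(S iff W) -> (not Q -> (K iff (S nor K))) = False -> True = True
Thus S1 is true.

S2: Parsed as ((Q -> K) iff not S) nor ((W iff not Q) xor not Q)

Q -> K = True -> False = False
not S = not False = True
(Q -> K) iff not S = False iff True = False
not Q = not True = False
W iff not Q = True iff False = False
not Q = not True = False
(W iff not Q) xor not Q = False xor False = False
((Q -> K) iff not S) nor ((W iff not Q) xor not Q) = False nor False = True
Hence S2 is true.

S3: This is (not W iff (Q or not K)) xor ((not S iff K) iff K).

not W = not True = False
not K = not False = True
Q or not K = True or True = True
not W iff (Q or not K) = False iff True = False
not S = not False = True
not S iff K = True iff False = False
(not S iff K) iff K = False iff False = True
(not W iff (Q or not K)) xor ((not S iff K) iff K) = False xor True = True
Thus S3 is true.

True statements: 3.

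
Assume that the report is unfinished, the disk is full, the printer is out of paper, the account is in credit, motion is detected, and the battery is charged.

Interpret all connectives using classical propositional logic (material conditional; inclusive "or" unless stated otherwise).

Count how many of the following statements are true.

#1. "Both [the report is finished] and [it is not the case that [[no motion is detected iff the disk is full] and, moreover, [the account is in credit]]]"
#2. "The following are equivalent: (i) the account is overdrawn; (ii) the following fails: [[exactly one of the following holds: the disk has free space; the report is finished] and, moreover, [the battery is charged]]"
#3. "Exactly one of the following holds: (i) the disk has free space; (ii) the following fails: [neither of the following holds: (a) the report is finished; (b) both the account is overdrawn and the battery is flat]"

Let H = "the report is finished" (F), V = "motion is detected" (T), R = "the disk is full" (T), N = "the account is overdrawn" (F), S = "the battery is charged" (T).

#1: In symbols: H ∧ ¬((¬V ↔ R) ∧ ¬N)

¬V = ¬T = F
¬V ↔ R = F ↔ T = F
¬N = ¬F = T
(¬V ↔ R) ∧ ¬N = F ∧ T = F
¬((¬V ↔ R) ∧ ¬N) = ¬F = T
H ∧ ¬((¬V ↔ R) ∧ ¬N) = F ∧ T = F
So #1 is false.

#2: Parsed as N ↔ ¬((¬R ⊕ H) ∧ S)

¬R = ¬T = F
¬R ⊕ H = F ⊕ F = F
(¬R ⊕ H) ∧ S = F ∧ T = F
¬((¬R ⊕ H) ∧ S) = ¬F = T
N ↔ ¬((¬R ⊕ H) ∧ S) = F ↔ T = F
Thus #2 is false.

#3: Parsed as ¬R ⊕ ¬(H ↓ (N ∧ ¬S))

¬R = ¬T = F
¬S = ¬T = F
N ∧ ¬S = F ∧ F = F
H ↓ (N ∧ ¬S) = F ↓ F = T
¬(H ↓ (N ∧ ¬S)) = ¬T = F
¬R ⊕ ¬(H ↓ (N ∧ ¬S)) = F ⊕ F = F
So #3 is false.

0 of the 3 statements are true (none).

0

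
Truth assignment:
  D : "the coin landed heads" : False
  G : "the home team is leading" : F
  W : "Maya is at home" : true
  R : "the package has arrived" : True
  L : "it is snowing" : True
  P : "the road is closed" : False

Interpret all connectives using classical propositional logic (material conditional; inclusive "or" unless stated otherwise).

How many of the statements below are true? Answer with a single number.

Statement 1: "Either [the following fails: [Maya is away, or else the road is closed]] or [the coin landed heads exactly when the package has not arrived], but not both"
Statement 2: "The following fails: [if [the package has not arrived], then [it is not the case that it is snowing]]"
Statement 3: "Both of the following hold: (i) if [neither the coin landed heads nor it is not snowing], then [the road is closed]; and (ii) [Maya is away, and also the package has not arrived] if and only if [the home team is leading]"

Statement 1: This is ¬(¬W ∨ P) ⊕ (D ↔ ¬R).

¬W = ¬T = F
¬W ∨ P = F ∨ F = F
¬(¬W ∨ P) = ¬F = T
¬R = ¬T = F
D ↔ ¬R = F ↔ F = T
¬(¬W ∨ P) ⊕ (D ↔ ¬R) = T ⊕ T = F
Thus Statement 1 is false.

Statement 2: Parsed as ¬(¬R → ¬L)

¬R = ¬T = F
¬L = ¬T = F
¬R → ¬L = F → F = T
¬(¬R → ¬L) = ¬T = F
So Statement 2 is false.

Statement 3: Parsed as ((D ↓ ¬L) → P) ∧ ((¬W ∧ ¬R) ↔ G)

¬L = ¬T = F
D ↓ ¬L = F ↓ F = T
(D ↓ ¬L) → P = T → F = F
¬W = ¬T = F
¬R = ¬T = F
¬W ∧ ¬R = F ∧ F = F
(¬W ∧ ¬R) ↔ G = F ↔ F = T
((D ↓ ¬L) → P) ∧ ((¬W ∧ ¬R) ↔ G) = F ∧ T = F
So Statement 3 is false.

True statements: 0 (none).

0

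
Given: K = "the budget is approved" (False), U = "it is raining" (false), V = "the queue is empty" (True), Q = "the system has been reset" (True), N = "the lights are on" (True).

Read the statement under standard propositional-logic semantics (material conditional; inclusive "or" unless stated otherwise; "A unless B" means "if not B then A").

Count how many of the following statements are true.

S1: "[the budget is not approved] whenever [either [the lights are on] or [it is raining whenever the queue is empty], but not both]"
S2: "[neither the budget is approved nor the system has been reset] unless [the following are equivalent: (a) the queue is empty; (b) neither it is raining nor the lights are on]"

S1: In symbols: (N ⊕ (V → U)) → ¬K

V → U = T → F = F
N ⊕ (V → U) = T ⊕ F = T
¬K = ¬F = T
(N ⊕ (V → U)) → ¬K = T → T = T
Hence S1 is true.

S2: This is (K ↓ Q) ∨ (V ↔ (U ↓ N)).

K ↓ Q = F ↓ T = F
U ↓ N = F ↓ T = F
V ↔ (U ↓ N) = T ↔ F = F
(K ↓ Q) ∨ (V ↔ (U ↓ N)) = F ∨ F = F
Thus S2 is false.

True statements: 1.

1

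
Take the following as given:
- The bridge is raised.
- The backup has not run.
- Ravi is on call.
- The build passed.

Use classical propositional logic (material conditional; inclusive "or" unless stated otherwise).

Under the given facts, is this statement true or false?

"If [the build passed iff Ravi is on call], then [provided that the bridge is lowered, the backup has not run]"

True.

Let S = "the build passed" (T), R = "Ravi is on call" (T), P = "the bridge is raised" (T), Q = "the backup has run" (F).
In symbols: (S ↔ R) → (¬P → ¬Q)

S ↔ R = T ↔ T = T
¬P = ¬T = F
¬Q = ¬F = T
¬P → ¬Q = F → T = T
(S ↔ R) → (¬P → ¬Q) = T → T = T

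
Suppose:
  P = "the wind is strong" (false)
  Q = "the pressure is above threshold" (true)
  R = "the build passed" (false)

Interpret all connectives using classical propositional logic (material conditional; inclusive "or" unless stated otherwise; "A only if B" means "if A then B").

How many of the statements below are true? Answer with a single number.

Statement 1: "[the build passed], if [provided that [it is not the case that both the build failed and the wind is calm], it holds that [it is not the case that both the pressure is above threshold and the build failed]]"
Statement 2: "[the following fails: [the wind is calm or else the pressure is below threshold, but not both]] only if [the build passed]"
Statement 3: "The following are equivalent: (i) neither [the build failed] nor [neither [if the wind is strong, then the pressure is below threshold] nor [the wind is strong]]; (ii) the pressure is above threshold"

1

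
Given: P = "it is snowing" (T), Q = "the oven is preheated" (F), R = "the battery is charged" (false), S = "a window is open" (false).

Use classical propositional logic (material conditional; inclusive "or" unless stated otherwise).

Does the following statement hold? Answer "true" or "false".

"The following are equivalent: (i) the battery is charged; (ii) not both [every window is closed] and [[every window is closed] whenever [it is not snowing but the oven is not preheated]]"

The statement is true.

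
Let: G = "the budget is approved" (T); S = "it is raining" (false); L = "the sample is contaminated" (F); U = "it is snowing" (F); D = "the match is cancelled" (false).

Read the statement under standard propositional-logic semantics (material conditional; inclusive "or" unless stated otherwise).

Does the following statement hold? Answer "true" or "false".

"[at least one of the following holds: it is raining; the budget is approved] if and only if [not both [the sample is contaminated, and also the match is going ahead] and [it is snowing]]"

Values: S=F, G=T, L=F, D=F, U=F.
In symbols: (S | G) <-> ((L & ~D) nand U)

S | G = F | T = T
~D = ~F = T
L & ~D = F & T = F
(L & ~D) nand U = F nand F = T
(S | G) <-> ((L & ~D) nand U) = T <-> T = T

true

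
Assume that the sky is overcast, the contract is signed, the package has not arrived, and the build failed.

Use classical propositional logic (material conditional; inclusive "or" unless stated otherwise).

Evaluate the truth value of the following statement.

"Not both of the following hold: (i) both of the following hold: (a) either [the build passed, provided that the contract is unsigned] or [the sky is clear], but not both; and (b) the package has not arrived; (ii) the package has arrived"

True.

Let D = "the contract is signed" (T), R = "the build passed" (F), S = "the sky is overcast" (T), H = "the package has arrived" (F).
This is (((~D -> R) xor ~S) & ~H) nand H.

~D = ~T = F
~D -> R = F -> F = T
~S = ~T = F
(~D -> R) xor ~S = T xor F = T
~H = ~F = T
((~D -> R) xor ~S) & ~H = T & T = T
(((~D -> R) xor ~S) & ~H) nand H = T nand F = T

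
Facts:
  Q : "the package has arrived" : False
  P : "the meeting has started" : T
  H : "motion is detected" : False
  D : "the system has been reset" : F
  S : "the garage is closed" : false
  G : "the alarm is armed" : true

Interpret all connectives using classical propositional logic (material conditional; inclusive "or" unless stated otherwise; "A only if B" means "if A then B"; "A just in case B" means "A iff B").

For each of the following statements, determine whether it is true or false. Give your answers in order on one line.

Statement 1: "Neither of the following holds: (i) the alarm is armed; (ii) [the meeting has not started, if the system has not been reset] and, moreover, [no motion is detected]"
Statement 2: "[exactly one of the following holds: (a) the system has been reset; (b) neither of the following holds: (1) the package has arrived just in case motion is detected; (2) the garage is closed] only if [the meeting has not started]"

Statement 1 false / Statement 2 true

Statement 1: Parsed as G nor ((~D -> ~P) & ~H)

~D = ~F = T
~P = ~T = F
~D -> ~P = T -> F = F
~H = ~F = T
(~D -> ~P) & ~H = F & T = F
G nor ((~D -> ~P) & ~H) = T nor F = F
Thus Statement 1 is false.

Statement 2: In symbols: (D xor ((Q <-> H) nor S)) -> ~P

Q <-> H = F <-> F = T
(Q <-> H) nor S = T nor F = F
D xor ((Q <-> H) nor S) = F xor F = F
~P = ~T = F
(D xor ((Q <-> H) nor S)) -> ~P = F -> F = T
So Statement 2 is true.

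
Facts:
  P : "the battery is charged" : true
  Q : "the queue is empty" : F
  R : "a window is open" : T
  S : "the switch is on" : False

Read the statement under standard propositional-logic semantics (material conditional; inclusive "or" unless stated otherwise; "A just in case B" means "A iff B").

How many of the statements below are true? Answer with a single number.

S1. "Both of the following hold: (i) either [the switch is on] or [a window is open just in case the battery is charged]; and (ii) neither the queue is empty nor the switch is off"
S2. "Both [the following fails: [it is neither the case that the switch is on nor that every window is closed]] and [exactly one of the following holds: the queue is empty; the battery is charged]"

S1: This is (S or (R iff P)) and (Q nor not S).

R iff P = True iff True = True
S or (R iff P) = False or True = True
not S = not False = True
Q nor not S = False nor True = False
(S or (R iff P)) and (Q nor not S) = True and False = False
So S1 is false.

S2: Formalization: not (S nor not R) and (Q xor P)

not R = not True = False
S nor not R = False nor False = True
not (S nor not R) = not True = False
Q xor P = False xor True = True
not (S nor not R) and (Q xor P) = False and True = False
So S2 is false.

0 of the 2 statements are true (none).

0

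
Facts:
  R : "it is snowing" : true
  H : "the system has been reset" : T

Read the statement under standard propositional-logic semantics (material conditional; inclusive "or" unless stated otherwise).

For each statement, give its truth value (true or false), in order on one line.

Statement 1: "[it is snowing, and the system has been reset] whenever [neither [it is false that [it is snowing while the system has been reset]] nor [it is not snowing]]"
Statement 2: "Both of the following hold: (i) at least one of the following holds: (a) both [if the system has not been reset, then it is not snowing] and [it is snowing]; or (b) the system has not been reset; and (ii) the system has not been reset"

Statement 1 T / Statement 2 F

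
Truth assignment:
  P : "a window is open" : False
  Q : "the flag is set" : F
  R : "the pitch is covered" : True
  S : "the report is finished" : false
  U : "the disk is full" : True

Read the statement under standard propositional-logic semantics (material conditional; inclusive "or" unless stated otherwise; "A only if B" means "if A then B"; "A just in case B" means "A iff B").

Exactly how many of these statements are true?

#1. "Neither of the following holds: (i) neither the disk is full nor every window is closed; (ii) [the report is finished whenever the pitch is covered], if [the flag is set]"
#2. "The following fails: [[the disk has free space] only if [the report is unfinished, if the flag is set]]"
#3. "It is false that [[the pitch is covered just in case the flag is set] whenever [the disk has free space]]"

0

#1: Formalization: (U nor ~P) nor (Q -> (R -> S))

~P = ~F = T
U nor ~P = T nor T = F
R -> S = T -> F = F
Q -> (R -> S) = F -> F = T
(U nor ~P) nor (Q -> (R -> S)) = F nor T = F
Hence #1 is false.

#2: Parsed as ~(~U -> (Q -> ~S))

~U = ~T = F
~S = ~F = T
Q -> ~S = F -> T = T
~U -> (Q -> ~S) = F -> T = T
~(~U -> (Q -> ~S)) = ~T = F
Thus #2 is false.

#3: Parsed as ~(~U -> (R <-> Q))

~U = ~T = F
R <-> Q = T <-> F = F
~U -> (R <-> Q) = F -> F = T
~(~U -> (R <-> Q)) = ~T = F
Thus #3 is false.

True statements: 0 (none).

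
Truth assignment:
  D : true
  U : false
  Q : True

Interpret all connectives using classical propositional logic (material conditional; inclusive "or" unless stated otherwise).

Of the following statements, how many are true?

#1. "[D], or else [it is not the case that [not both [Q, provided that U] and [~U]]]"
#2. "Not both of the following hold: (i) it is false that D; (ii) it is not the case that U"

2

#1: Parsed as D ∨ ¬((U → Q) ↑ ¬U)

U → Q = F → T = T
¬U = ¬F = T
(U → Q) ↑ ¬U = T ↑ T = F
¬((U → Q) ↑ ¬U) = ¬F = T
D ∨ ¬((U → Q) ↑ ¬U) = T ∨ T = T
So #1 is true.

#2: Formalization: ¬D ↑ ¬U

¬D = ¬T = F
¬U = ¬F = T
¬D ↑ ¬U = F ↑ T = T
Hence #2 is true.

Count: 2.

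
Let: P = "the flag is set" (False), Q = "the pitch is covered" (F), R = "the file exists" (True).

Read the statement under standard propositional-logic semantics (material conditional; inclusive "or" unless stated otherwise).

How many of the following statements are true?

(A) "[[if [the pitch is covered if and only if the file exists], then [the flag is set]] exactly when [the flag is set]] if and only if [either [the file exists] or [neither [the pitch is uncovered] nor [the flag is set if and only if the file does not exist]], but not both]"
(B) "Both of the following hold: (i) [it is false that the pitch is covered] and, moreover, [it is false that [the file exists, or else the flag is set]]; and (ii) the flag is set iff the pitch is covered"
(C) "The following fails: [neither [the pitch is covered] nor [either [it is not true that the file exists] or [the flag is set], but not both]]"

0

(A): This is (((Q iff R) -> P) iff P) iff (R xor (not Q nor (P iff not R))).

Q iff R = False iff True = False
(Q iff R) -> P = False -> False = True
((Q iff R) -> P) iff P = True iff False = False
not Q = not False = True
not R = not True = False
P iff not R = False iff False = True
not Q nor (P iff not R) = True nor True = False
R xor (not Q nor (P iff not R)) = True xor False = True
(((Q iff R) -> P) iff P) iff (R xor (not Q nor (P iff not R))) = False iff True = False
So (A) is false.

(B): This is (not Q and not (R or P)) and (P iff Q).

not Q = not False = True
R or P = True or False = True
not (R or P) = not True = False
not Q and not (R or P) = True and False = False
P iff Q = False iff False = True
(not Q and not (R or P)) and (P iff Q) = False and True = False
Hence (B) is false.

(C): In symbols: not (Q nor (not R xor P))

not R = not True = False
not R xor P = False xor False = False
Q nor (not R xor P) = False nor False = True
not (Q nor (not R xor P)) = not True = False
Thus (C) is false.

0 of the 3 statements are true (none).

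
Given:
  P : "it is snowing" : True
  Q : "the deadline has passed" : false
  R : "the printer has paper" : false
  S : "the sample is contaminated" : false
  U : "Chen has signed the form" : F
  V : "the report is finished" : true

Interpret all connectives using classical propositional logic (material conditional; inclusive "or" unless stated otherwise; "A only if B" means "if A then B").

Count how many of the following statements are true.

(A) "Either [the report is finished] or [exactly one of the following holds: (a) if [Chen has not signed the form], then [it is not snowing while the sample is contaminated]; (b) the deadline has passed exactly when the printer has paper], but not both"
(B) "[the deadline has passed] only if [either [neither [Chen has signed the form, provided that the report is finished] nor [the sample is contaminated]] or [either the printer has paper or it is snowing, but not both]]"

1

(A): Parsed as V xor ((~U -> (~P & S)) xor (Q <-> R))

~U = ~F = T
~P = ~T = F
~P & S = F & F = F
~U -> (~P & S) = T -> F = F
Q <-> R = F <-> F = T
(~U -> (~P & S)) xor (Q <-> R) = F xor T = T
V xor ((~U -> (~P & S)) xor (Q <-> R)) = T xor T = F
So (A) is false.

(B): In symbols: Q -> (((V -> U) nor S) | (R xor P))

V -> U = T -> F = F
(V -> U) nor S = F nor F = T
R xor P = F xor T = T
((V -> U) nor S) | (R xor P) = T | T = T
Q -> (((V -> U) nor S) | (R xor P)) = F -> T = T
Thus (B) is true.

True statements: 1.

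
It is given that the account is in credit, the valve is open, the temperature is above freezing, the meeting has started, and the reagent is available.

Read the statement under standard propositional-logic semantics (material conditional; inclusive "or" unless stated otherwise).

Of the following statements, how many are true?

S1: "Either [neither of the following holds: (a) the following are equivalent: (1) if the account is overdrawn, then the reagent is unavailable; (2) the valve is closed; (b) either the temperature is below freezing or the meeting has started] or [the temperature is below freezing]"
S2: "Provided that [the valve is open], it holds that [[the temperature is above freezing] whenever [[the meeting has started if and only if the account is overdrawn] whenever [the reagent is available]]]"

Let P = "the account is overdrawn" (F), U = "the reagent is available" (T), Q = "the valve is open" (T), R = "the temperature is below freezing" (F), S = "the meeting has started" (T).

S1: Parsed as (((P -> ~U) <-> ~Q) nor (R | S)) | R

~U = ~T = F
P -> ~U = F -> F = T
~Q = ~T = F
(P -> ~U) <-> ~Q = T <-> F = F
R | S = F | T = T
((P -> ~U) <-> ~Q) nor (R | S) = F nor T = F
(((P -> ~U) <-> ~Q) nor (R | S)) | R = F | F = F
Thus S1 is false.

S2: This is Q -> ((U -> (S <-> P)) -> ~R).

S <-> P = T <-> F = F
U -> (S <-> P) = T -> F = F
~R = ~F = T
(U -> (S <-> P)) -> ~R = F -> T = T
Q -> ((U -> (S <-> P)) -> ~R) = T -> T = T
So S2 is true.

Count: 1.

1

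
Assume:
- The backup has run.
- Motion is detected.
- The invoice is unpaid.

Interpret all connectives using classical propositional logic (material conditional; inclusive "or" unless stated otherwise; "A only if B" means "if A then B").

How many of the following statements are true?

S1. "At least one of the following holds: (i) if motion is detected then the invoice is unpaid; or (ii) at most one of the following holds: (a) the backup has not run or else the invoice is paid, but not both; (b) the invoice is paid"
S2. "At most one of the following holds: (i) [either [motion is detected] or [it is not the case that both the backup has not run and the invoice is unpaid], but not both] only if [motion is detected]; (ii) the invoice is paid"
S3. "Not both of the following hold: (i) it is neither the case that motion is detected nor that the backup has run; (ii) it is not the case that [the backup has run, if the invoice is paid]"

Let Q = "motion is detected" (T), R = "the invoice is paid" (F), P = "the backup has run" (T).

S1: This is (Q → ¬R) ∨ ((¬P ⊕ R) ↑ R).

¬R = ¬F = T
Q → ¬R = T → T = T
¬P = ¬T = F
¬P ⊕ R = F ⊕ F = F
(¬P ⊕ R) ↑ R = F ↑ F = T
(Q → ¬R) ∨ ((¬P ⊕ R) ↑ R) = T ∨ T = T
Thus S1 is true.

S2: This is ((Q ⊕ (¬P ↑ ¬R)) → Q) ↑ R.

¬P = ¬T = F
¬R = ¬F = T
¬P ↑ ¬R = F ↑ T = T
Q ⊕ (¬P ↑ ¬R) = T ⊕ T = F
(Q ⊕ (¬P ↑ ¬R)) → Q = F → T = T
((Q ⊕ (¬P ↑ ¬R)) → Q) ↑ R = T ↑ F = T
Hence S2 is true.

S3: In symbols: (Q ↓ P) ↑ ¬(R → P)

Q ↓ P = T ↓ T = F
R → P = F → T = T
¬(R → P) = ¬T = F
(Q ↓ P) ↑ ¬(R → P) = F ↑ F = T
So S3 is true.

True statements: 3 (S1, S2, S3).

3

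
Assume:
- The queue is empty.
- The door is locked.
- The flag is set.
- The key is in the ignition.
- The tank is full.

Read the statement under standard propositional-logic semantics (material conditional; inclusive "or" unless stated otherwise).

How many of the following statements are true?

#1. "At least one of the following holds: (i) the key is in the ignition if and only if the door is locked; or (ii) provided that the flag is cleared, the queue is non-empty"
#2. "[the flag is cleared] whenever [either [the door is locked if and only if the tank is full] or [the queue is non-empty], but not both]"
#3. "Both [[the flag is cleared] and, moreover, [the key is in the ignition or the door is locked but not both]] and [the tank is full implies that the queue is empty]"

Let W = "the key is in the ignition" (True), K = "the door is locked" (True), M = "the flag is set" (True), R = "the queue is empty" (True), G = "the tank is full" (True).

#1: In symbols: (W iff K) or (not M -> not R)

W iff K = True iff True = True
not M = not True = False
not R = not True = False
not M -> not R = False -> False = True
(W iff K) or (not M -> not R) = True or True = True
So #1 is true.

#2: In symbols: ((K iff G) xor not R) -> not M

K iff G = True iff True = True
not R = not True = False
(K iff G) xor not R = True xor False = True
not M = not True = False
((K iff G) xor not R) -> not M = True -> False = False
Thus #2 is false.

#3: Parsed as (not M and (W xor K)) and (G -> R)

not M = not True = False
W xor K = True xor True = False
not M and (W xor K) = False and False = False
G -> R = True -> True = True
(not M and (W xor K)) and (G -> R) = False and True = False
Hence #3 is false.

1 of the 3 statements is true (#1).

1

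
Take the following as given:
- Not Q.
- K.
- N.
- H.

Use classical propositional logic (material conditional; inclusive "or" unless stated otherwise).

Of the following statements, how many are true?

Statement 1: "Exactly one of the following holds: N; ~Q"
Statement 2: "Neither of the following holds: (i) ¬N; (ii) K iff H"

Statement 1: In symbols: N xor not Q

not Q = not False = True
N xor not Q = True xor True = False
So Statement 1 is false.

Statement 2: Formalization: not N nor (K iff H)

not N = not True = False
K iff H = True iff True = True
not N nor (K iff H) = False nor True = False
Hence Statement 2 is false.

0 of the 2 statements are true (none).

0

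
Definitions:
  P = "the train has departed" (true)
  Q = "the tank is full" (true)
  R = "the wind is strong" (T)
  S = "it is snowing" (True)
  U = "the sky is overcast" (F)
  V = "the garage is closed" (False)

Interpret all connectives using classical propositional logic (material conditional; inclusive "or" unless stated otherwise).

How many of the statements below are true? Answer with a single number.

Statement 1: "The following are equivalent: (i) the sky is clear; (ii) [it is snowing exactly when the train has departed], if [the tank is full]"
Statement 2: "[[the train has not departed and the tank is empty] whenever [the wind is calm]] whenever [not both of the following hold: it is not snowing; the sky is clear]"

2

Statement 1: Formalization: not U iff (Q -> (S iff P))

not U = not False = True
S iff P = True iff True = True
Q -> (S iff P) = True -> True = True
not U iff (Q -> (S iff P)) = True iff True = True
Thus Statement 1 is true.

Statement 2: In symbols: (not S nand not U) -> (not R -> (not P and not Q))

not S = not True = False
not U = not False = True
not S nand not U = False nand True = True
not R = not True = False
not P = not True = False
not Q = not True = False
not P and not Q = False and False = False
not R -> (not P and not Q) = False -> False = True
(not S nand not U) -> (not R -> (not P and not Q)) = True -> True = True
Hence Statement 2 is true.

Count: 2.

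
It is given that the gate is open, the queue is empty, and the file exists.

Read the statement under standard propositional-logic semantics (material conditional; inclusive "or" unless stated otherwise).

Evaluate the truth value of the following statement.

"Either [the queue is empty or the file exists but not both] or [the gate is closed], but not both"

Let Q = "the queue is empty" (True), R = "the file exists" (True), P = "the gate is open" (True).
Formalization: (Q xor R) xor not P

Q xor R = True xor True = False
not P = not True = False
(Q xor R) xor not P = False xor False = False

False.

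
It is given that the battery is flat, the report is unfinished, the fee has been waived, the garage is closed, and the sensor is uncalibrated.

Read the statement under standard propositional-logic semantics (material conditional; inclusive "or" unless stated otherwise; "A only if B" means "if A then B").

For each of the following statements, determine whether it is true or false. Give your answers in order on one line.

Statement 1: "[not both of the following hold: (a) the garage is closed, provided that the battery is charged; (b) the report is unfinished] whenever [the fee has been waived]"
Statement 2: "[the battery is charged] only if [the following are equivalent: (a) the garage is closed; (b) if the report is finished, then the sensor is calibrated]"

Let R = "the fee has been waived" (T), P = "the battery is charged" (F), S = "the garage is closed" (T), Q = "the report is finished" (F), U = "the sensor is calibrated" (F).

Statement 1: This is R -> ((P -> S) nand ~Q).

P -> S = F -> T = T
~Q = ~F = T
(P -> S) nand ~Q = T nand T = F
R -> ((P -> S) nand ~Q) = T -> F = F
Hence Statement 1 is false.

Statement 2: This is P -> (S <-> (Q -> U)).

Q -> U = F -> F = T
S <-> (Q -> U) = T <-> T = T
P -> (S <-> (Q -> U)) = F -> T = T
Thus Statement 2 is true.

Statement 1 False / Statement 2 True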